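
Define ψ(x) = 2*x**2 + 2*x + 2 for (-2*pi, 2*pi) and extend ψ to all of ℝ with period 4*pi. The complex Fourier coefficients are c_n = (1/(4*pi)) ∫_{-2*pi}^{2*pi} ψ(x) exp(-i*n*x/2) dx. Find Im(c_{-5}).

Since ψ is real-valued, Im(c_{-5}) = -(1/(4*pi)) ∫_{-2*pi}^{2*pi} ψ(x) sin(-5*x/2) dx = b_{5}/2.
Integrating by parts twice (tabular method), an antiderivative of (2*x**2 + 2*x + 2) sin(-5*x/2) is 4*x**2*cos(5*x/2)/5 - 16*x*sin(5*x/2)/25 + 4*x*cos(5*x/2)/5 - 8*sin(5*x/2)/25 + 68*cos(5*x/2)/125; evaluating from -2*pi to 2*pi: ∫_{-2*pi}^{2*pi} (2*x**2 + 2*x + 2) sin(-5*x/2) dx = (-16*pi**2/5 - 8*pi/5 - 68/125) - (-16*pi**2/5 - 68/125 + 8*pi/5) = -16*pi/5.
Hence Im(c_{-5}) = (-1/(4*pi))·(-16*pi/5) = 4/5.

4/5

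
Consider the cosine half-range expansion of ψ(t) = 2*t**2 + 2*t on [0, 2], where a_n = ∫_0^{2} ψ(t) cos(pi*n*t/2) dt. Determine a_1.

-48/pi**2

a_1 = ∫_0^{2} (2*t**2 + 2*t) cos(pi*t/2) dt.
Integrating by parts twice (tabular method), an antiderivative of (2*t**2 + 2*t) cos(pi*t/2) is 4*t**2*sin(pi*t/2)/pi + 4*t*sin(pi*t/2)/pi + 16*t*cos(pi*t/2)/pi**2 - 32*sin(pi*t/2)/pi**3 + 8*cos(pi*t/2)/pi**2; evaluating from 0 to 2: ∫_{0}^{2} (2*t**2 + 2*t) cos(pi*t/2) dt = (-40/pi**2) - (8/pi**2) = -48/pi**2.
Hence a_1 = -48/pi**2.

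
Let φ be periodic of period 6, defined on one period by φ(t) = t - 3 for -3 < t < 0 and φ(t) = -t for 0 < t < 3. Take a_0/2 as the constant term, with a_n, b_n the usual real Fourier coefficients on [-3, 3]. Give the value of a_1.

a_1 = 1/3 ∫_{-3}^{3} φ(t) cos(pi*t/3) dt.
Split the integral at the breakpoints.
Integrating by parts (boundary term plus one more integral), an antiderivative of (t - 3) cos(pi*t/3) is 3*t*sin(pi*t/3)/pi - 9*sin(pi*t/3)/pi + 9*cos(pi*t/3)/pi**2; evaluating from -3 to 0: ∫_{-3}^{0} (t - 3) cos(pi*t/3) dt = (9/pi**2) - (-9/pi**2) = 18/pi**2.
Integrating by parts (boundary term plus one more integral), an antiderivative of (-t) cos(pi*t/3) is -3*t*sin(pi*t/3)/pi - 9*cos(pi*t/3)/pi**2; evaluating from 0 to 3: ∫_{0}^{3} (-t) cos(pi*t/3) dt = (9/pi**2) - (-9/pi**2) = 18/pi**2.
Summing the pieces and multiplying by (1/3) gives a_1 = 12/pi**2.

12/pi**2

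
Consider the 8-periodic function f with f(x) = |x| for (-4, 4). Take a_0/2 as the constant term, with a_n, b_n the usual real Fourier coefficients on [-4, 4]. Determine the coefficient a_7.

a_7 = 1/4 ∫_{-4}^{4} f(x) cos(7*pi*x/4) dx.
f is even and cos(7*pi*x/4) is even, so the integrand is even and a_7 = 1/2 ∫_0^{4} f(x) cos(7*pi*x/4) dx.
Integrating by parts (boundary term plus one more integral), an antiderivative of (x) cos(7*pi*x/4) is 4*x*sin(7*pi*x/4)/(7*pi) + 16*cos(7*pi*x/4)/(49*pi**2); evaluating from 0 to 4: ∫_{0}^{4} (x) cos(7*pi*x/4) dx = (-16/(49*pi**2)) - (16/(49*pi**2)) = -32/(49*pi**2).
Hence a_7 = (1/2)·(-32/(49*pi**2)) = -16/(49*pi**2).

-16/(49*pi**2)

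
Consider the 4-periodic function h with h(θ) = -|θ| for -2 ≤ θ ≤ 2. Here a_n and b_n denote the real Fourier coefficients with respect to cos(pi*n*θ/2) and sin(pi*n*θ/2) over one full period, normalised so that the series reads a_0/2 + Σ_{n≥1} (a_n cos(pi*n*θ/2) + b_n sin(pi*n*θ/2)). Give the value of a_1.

a_1 = 1/2 ∫_{-2}^{2} h(θ) cos(pi*θ/2) dθ.
h is even and cos(pi*θ/2) is even, so the integrand is even and a_1 = ∫_0^{2} h(θ) cos(pi*θ/2) dθ.
Integrating by parts (boundary term plus one more integral), an antiderivative of (-θ) cos(pi*θ/2) is -2*θ*sin(pi*θ/2)/pi - 4*cos(pi*θ/2)/pi**2; evaluating from 0 to 2: ∫_{0}^{2} (-θ) cos(pi*θ/2) dθ = (4/pi**2) - (-4/pi**2) = 8/pi**2.
Hence a_1 = 8/pi**2.

8/pi**2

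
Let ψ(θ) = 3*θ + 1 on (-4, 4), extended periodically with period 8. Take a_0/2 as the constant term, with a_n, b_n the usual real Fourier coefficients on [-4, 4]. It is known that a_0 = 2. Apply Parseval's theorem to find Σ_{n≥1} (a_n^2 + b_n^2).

96

Parseval: a_0^2/2 + Σ_{n≥1} (a_n^2+b_n^2) = 1/4 ∫_{-4}^{4} ψ(θ)^2 dθ = 98.
Subtract a_0^2/2 = 2: Σ (a_n^2+b_n^2) = 96.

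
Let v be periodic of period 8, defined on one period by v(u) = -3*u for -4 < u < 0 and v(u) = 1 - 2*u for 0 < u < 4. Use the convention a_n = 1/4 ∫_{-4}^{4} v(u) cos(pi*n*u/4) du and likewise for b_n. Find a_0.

3

a_0 = 1/4 ∫_{-4}^{4} v(u) du = 1/4 · (12) = 3.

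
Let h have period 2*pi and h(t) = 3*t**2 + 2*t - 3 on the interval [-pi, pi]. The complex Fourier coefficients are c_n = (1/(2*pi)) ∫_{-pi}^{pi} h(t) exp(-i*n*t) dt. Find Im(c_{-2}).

-1

Since h is real-valued, Im(c_{-2}) = -(1/(2*pi)) ∫_{-pi}^{pi} h(t) sin(-2*t) dt = b_{2}/2.
Integrating by parts twice (tabular method), an antiderivative of (3*t**2 + 2*t - 3) sin(-2*t) is 3*t**2*cos(2*t)/2 - 3*t*sin(2*t)/2 + t*cos(2*t) - sin(2*t)/2 - 9*cos(2*t)/4; evaluating from -pi to pi: ∫_{-pi}^{pi} (3*t**2 + 2*t - 3) sin(-2*t) dt = (-9/4 + pi + 3*pi**2/2) - (-pi - 9/4 + 3*pi**2/2) = 2*pi.
Hence Im(c_{-2}) = (-1/(2*pi))·(2*pi) = -1.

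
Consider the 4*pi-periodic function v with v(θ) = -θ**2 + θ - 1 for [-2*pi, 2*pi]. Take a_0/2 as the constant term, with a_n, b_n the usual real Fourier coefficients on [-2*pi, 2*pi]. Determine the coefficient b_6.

b_6 = (1/(2*pi)) ∫_{-2*pi}^{2*pi} v(θ) sin(3*θ) dθ.
Integrating by parts twice (tabular method), an antiderivative of (-θ**2 + θ - 1) sin(3*θ) is θ**2*cos(3*θ)/3 - 2*θ*sin(3*θ)/9 - θ*cos(3*θ)/3 + sin(3*θ)/9 + 7*cos(3*θ)/27; evaluating from -2*pi to 2*pi: ∫_{-2*pi}^{2*pi} (-θ**2 + θ - 1) sin(3*θ) dθ = (-2*pi/3 + 7/27 + 4*pi**2/3) - (7/27 + 2*pi/3 + 4*pi**2/3) = -4*pi/3.
Hence b_6 = (1/(2*pi))·(-4*pi/3) = -2/3.

-2/3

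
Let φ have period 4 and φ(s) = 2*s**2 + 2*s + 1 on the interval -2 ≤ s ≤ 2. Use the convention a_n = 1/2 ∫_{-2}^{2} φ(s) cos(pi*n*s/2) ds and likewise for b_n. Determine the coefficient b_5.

b_5 = 1/2 ∫_{-2}^{2} φ(s) sin(5*pi*s/2) ds.
Integrating by parts twice (tabular method), an antiderivative of (2*s**2 + 2*s + 1) sin(5*pi*s/2) is -4*s**2*cos(5*pi*s/2)/(5*pi) + 16*s*sin(5*pi*s/2)/(25*pi**2) - 4*s*cos(5*pi*s/2)/(5*pi) + 8*sin(5*pi*s/2)/(25*pi**2) - 2*cos(5*pi*s/2)/(5*pi) + 32*cos(5*pi*s/2)/(125*pi**3); evaluating from -2 to 2: ∫_{-2}^{2} (2*s**2 + 2*s + 1) sin(5*pi*s/2) ds = (2*(-16 + 325*pi**2)/(125*pi**3)) - (-32/(125*pi**3) + 2/pi) = 16/(5*pi).
Hence b_5 = (1/2)·(16/(5*pi)) = 8/(5*pi).

8/(5*pi)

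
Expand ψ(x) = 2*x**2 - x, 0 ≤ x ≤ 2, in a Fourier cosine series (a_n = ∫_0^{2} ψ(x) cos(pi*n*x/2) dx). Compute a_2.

8/pi**2

a_2 = ∫_0^{2} (2*x**2 - x) cos(pi*x) dx.
Integrating by parts twice (tabular method), an antiderivative of (2*x**2 - x) cos(pi*x) is 2*x**2*sin(pi*x)/pi - x*sin(pi*x)/pi + 4*x*cos(pi*x)/pi**2 - 4*sin(pi*x)/pi**3 - cos(pi*x)/pi**2; evaluating from 0 to 2: ∫_{0}^{2} (2*x**2 - x) cos(pi*x) dx = (7/pi**2) - (-1/pi**2) = 8/pi**2.
Hence a_2 = 8/pi**2.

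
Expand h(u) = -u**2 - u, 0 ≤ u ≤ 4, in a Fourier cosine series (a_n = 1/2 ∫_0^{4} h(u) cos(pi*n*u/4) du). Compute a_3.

80/(9*pi**2)

a_3 = 1/2 ∫_0^{4} (-u**2 - u) cos(3*pi*u/4) du.
Integrating by parts twice (tabular method), an antiderivative of (-u**2 - u) cos(3*pi*u/4) is -4*u**2*sin(3*pi*u/4)/(3*pi) - 4*u*sin(3*pi*u/4)/(3*pi) - 32*u*cos(3*pi*u/4)/(9*pi**2) + 128*sin(3*pi*u/4)/(27*pi**3) - 16*cos(3*pi*u/4)/(9*pi**2); evaluating from 0 to 4: ∫_{0}^{4} (-u**2 - u) cos(3*pi*u/4) du = (16/pi**2) - (-16/(9*pi**2)) = 160/(9*pi**2).
Hence a_3 = (1/2)·(160/(9*pi**2)) = 80/(9*pi**2).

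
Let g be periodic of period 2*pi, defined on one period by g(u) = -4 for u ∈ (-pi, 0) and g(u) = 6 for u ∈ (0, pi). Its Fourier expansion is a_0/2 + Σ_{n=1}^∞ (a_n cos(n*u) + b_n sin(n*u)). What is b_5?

b_5 = 1/pi ∫_{-pi}^{pi} g(u) sin(5*u) du.
Split the integral at the breakpoints.
Directly, an antiderivative of (-4) sin(5*u) is 4*cos(5*u)/5; evaluating from -pi to 0: ∫_{-pi}^{0} (-4) sin(5*u) du = (4/5) - (-4/5) = 8/5.
Directly, an antiderivative of (6) sin(5*u) is -6*cos(5*u)/5; evaluating from 0 to pi: ∫_{0}^{pi} (6) sin(5*u) du = (6/5) - (-6/5) = 12/5.
Summing the pieces and multiplying by (1/pi) gives b_5 = 4/pi.

4/pi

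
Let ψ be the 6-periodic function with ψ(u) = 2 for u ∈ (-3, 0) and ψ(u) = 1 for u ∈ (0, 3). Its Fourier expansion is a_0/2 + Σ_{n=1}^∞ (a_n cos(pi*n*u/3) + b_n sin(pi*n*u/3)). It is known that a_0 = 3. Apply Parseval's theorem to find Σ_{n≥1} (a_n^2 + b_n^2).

1/2

Parseval: a_0^2/2 + Σ_{n≥1} (a_n^2+b_n^2) = 1/3 ∫_{-3}^{3} ψ(u)^2 du = 5.
Subtract a_0^2/2 = 9/2: Σ (a_n^2+b_n^2) = 1/2.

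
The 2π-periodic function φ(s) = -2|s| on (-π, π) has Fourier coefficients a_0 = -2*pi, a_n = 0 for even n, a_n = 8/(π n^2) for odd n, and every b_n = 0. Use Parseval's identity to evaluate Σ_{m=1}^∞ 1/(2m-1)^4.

pi**4/96

Parseval: a_0^2/2 + Σ a_n^2 = (1/π) ∫_{-π}^{π} φ(s)^2 ds = 8*pi**2/3.
Subtract a_0^2/2 = 2*pi**2: Σ a_n^2 = 2*pi**2/3.
Only odd n contribute, with a_n^2 = 64/(π^2 n^4), so Σ_{m≥1} 1/(2m-1)^4 = π^2·(2*pi**2/3)/64 = pi**4/96.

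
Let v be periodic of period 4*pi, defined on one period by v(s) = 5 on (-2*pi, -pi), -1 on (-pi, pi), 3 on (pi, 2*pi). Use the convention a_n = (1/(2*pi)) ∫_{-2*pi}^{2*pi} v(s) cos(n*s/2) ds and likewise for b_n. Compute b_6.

b_6 = (1/(2*pi)) ∫_{-2*pi}^{2*pi} v(s) sin(3*s) ds.
Split the integral at the breakpoints.
Directly, an antiderivative of (5) sin(3*s) is -5*cos(3*s)/3; evaluating from -2*pi to -pi: ∫_{-2*pi}^{-pi} (5) sin(3*s) ds = (5/3) - (-5/3) = 10/3.
Directly, an antiderivative of (-1) sin(3*s) is cos(3*s)/3; evaluating from -pi to pi: ∫_{-pi}^{pi} (-1) sin(3*s) ds = (-1/3) - (-1/3) = 0.
Directly, an antiderivative of (3) sin(3*s) is -cos(3*s); evaluating from pi to 2*pi: ∫_{pi}^{2*pi} (3) sin(3*s) ds = (-1) - (1) = -2.
Summing the pieces and multiplying by (1/(2*pi)) gives b_6 = 2/(3*pi).

2/(3*pi)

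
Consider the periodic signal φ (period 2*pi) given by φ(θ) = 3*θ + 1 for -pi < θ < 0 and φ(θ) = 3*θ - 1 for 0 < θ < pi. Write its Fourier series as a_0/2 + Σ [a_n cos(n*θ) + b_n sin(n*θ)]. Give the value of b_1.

6 - 4/pi

b_1 = 1/pi ∫_{-pi}^{pi} φ(θ) sin(θ) dθ.
φ is odd and sin(θ) is odd, so the integrand is even and b_1 = 2/pi ∫_0^{pi} φ(θ) sin(θ) dθ.
Integrating by parts (boundary term plus one more integral), an antiderivative of (3*θ - 1) sin(θ) is -3*θ*cos(θ) + 3*sin(θ) + cos(θ); evaluating from 0 to pi: ∫_{0}^{pi} (3*θ - 1) sin(θ) dθ = (-1 + 3*pi) - (1) = -2 + 3*pi.
Hence b_1 = (2/pi)·(-2 + 3*pi) = 6 - 4/pi.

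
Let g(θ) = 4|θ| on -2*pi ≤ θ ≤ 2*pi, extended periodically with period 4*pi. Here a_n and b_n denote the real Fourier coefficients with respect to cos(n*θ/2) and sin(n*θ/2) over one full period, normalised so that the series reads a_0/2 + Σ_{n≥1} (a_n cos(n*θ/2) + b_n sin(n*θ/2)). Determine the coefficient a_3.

-32/(9*pi)

a_3 = (1/(2*pi)) ∫_{-2*pi}^{2*pi} g(θ) cos(3*θ/2) dθ.
g is even and cos(3*θ/2) is even, so the integrand is even and a_3 = 1/pi ∫_0^{2*pi} g(θ) cos(3*θ/2) dθ.
Integrating by parts (boundary term plus one more integral), an antiderivative of (4*θ) cos(3*θ/2) is 8*θ*sin(3*θ/2)/3 + 16*cos(3*θ/2)/9; evaluating from 0 to 2*pi: ∫_{0}^{2*pi} (4*θ) cos(3*θ/2) dθ = (-16/9) - (16/9) = -32/9.
Hence a_3 = (1/pi)·(-32/9) = -32/(9*pi).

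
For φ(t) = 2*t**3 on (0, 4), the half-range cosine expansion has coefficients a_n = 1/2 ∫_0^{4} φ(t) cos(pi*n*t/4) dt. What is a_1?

768*(4 - pi**2)/pi**4

a_1 = 1/2 ∫_0^{4} (2*t**3) cos(pi*t/4) dt.
Integrating by parts three times (tabular method), an antiderivative of (2*t**3) cos(pi*t/4) is 8*t**3*sin(pi*t/4)/pi + 96*t**2*cos(pi*t/4)/pi**2 - 768*t*sin(pi*t/4)/pi**3 - 3072*cos(pi*t/4)/pi**4; evaluating from 0 to 4: ∫_{0}^{4} (2*t**3) cos(pi*t/4) dt = (1536*(2 - pi**2)/pi**4) - (-3072/pi**4) = 1536*(4 - pi**2)/pi**4.
Hence a_1 = (1/2)·(1536*(4 - pi**2)/pi**4) = 768*(4 - pi**2)/pi**4.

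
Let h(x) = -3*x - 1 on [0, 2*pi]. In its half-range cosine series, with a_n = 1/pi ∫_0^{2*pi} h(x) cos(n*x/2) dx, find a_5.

24/(25*pi)

a_5 = 1/pi ∫_0^{2*pi} (-3*x - 1) cos(5*x/2) dx.
Integrating by parts (boundary term plus one more integral), an antiderivative of (-3*x - 1) cos(5*x/2) is -6*x*sin(5*x/2)/5 - 2*sin(5*x/2)/5 - 12*cos(5*x/2)/25; evaluating from 0 to 2*pi: ∫_{0}^{2*pi} (-3*x - 1) cos(5*x/2) dx = (12/25) - (-12/25) = 24/25.
Hence a_5 = (1/pi)·(24/25) = 24/(25*pi).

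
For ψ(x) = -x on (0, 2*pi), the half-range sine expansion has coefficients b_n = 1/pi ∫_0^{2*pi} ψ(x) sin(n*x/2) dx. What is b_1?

-4

b_1 = 1/pi ∫_0^{2*pi} (-x) sin(x/2) dx.
Integrating by parts (boundary term plus one more integral), an antiderivative of (-x) sin(x/2) is 2*x*cos(x/2) - 4*sin(x/2); evaluating from 0 to 2*pi: ∫_{0}^{2*pi} (-x) sin(x/2) dx = (-4*pi) - (0) = -4*pi.
Hence b_1 = (1/pi)·(-4*pi) = -4.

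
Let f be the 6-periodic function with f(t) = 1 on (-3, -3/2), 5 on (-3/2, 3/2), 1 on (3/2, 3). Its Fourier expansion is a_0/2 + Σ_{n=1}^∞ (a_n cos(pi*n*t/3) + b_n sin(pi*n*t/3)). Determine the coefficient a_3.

-8/(3*pi)

a_3 = 1/3 ∫_{-3}^{3} f(t) cos(pi*t) dt.
f is even and cos(pi*t) is even, so the integrand is even and a_3 = 2/3 ∫_0^{3} f(t) cos(pi*t) dt.
Split the integral at the breakpoints.
Directly, an antiderivative of (5) cos(pi*t) is 5*sin(pi*t)/pi; evaluating from 0 to 3/2: ∫_{0}^{3/2} (5) cos(pi*t) dt = (-5/pi) - (0) = -5/pi.
Directly, an antiderivative of (1) cos(pi*t) is sin(pi*t)/pi; evaluating from 3/2 to 3: ∫_{3/2}^{3} (1) cos(pi*t) dt = (0) - (-1/pi) = 1/pi.
Summing the pieces and multiplying by (2/3) gives a_3 = -8/(3*pi).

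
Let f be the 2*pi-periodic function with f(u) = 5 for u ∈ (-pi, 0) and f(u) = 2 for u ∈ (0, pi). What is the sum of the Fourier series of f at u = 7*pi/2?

u = 7*pi/2 differs from u = -pi/2 by 2 full period(s), and the series is 2*pi-periodic.
f is continuous at u = -pi/2 with value 5, so the series converges to 5 there.

5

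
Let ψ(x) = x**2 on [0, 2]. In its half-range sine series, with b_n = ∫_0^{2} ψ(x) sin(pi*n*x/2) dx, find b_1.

-32/pi**3 + 8/pi

b_1 = ∫_0^{2} (x**2) sin(pi*x/2) dx.
Integrating by parts twice (tabular method), an antiderivative of (x**2) sin(pi*x/2) is -2*x**2*cos(pi*x/2)/pi + 8*x*sin(pi*x/2)/pi**2 + 16*cos(pi*x/2)/pi**3; evaluating from 0 to 2: ∫_{0}^{2} (x**2) sin(pi*x/2) dx = (-16/pi**3 + 8/pi) - (16/pi**3) = -32/pi**3 + 8/pi.
Hence b_1 = -32/pi**3 + 8/pi.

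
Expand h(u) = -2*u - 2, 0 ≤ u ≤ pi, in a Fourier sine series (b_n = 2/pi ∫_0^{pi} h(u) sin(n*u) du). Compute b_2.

2

b_2 = 2/pi ∫_0^{pi} (-2*u - 2) sin(2*u) du.
Integrating by parts (boundary term plus one more integral), an antiderivative of (-2*u - 2) sin(2*u) is u*cos(2*u) - sin(2*u)/2 + cos(2*u); evaluating from 0 to pi: ∫_{0}^{pi} (-2*u - 2) sin(2*u) du = (1 + pi) - (1) = pi.
Hence b_2 = (2/pi)·(pi) = 2.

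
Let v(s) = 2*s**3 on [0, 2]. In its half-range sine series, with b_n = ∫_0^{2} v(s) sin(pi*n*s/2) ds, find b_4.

b_4 = ∫_0^{2} (2*s**3) sin(2*pi*s) ds.
Integrating by parts three times (tabular method), an antiderivative of (2*s**3) sin(2*pi*s) is -s**3*cos(2*pi*s)/pi + 3*s**2*sin(2*pi*s)/(2*pi**2) + 3*s*cos(2*pi*s)/(2*pi**3) - 3*sin(2*pi*s)/(4*pi**4); evaluating from 0 to 2: ∫_{0}^{2} (2*s**3) sin(2*pi*s) ds = (-8/pi + 3/pi**3) - (0) = -8/pi + 3/pi**3.
Hence b_4 = -8/pi + 3/pi**3.

-8/pi + 3/pi**3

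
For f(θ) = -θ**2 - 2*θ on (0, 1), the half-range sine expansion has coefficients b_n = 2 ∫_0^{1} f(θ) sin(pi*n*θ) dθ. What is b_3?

-2/pi + 8/(27*pi**3)

b_3 = 2 ∫_0^{1} (-θ**2 - 2*θ) sin(3*pi*θ) dθ.
Integrating by parts twice (tabular method), an antiderivative of (-θ**2 - 2*θ) sin(3*pi*θ) is θ**2*cos(3*pi*θ)/(3*pi) - 2*θ*sin(3*pi*θ)/(9*pi**2) + 2*θ*cos(3*pi*θ)/(3*pi) - 2*sin(3*pi*θ)/(9*pi**2) - 2*cos(3*pi*θ)/(27*pi**3); evaluating from 0 to 1: ∫_{0}^{1} (-θ**2 - 2*θ) sin(3*pi*θ) dθ = ((2/27 - pi**2)/pi**3) - (-2/(27*pi**3)) = (4/27 - pi**2)/pi**3.
Hence b_3 = 2·((4/27 - pi**2)/pi**3) = -2/pi + 8/(27*pi**3).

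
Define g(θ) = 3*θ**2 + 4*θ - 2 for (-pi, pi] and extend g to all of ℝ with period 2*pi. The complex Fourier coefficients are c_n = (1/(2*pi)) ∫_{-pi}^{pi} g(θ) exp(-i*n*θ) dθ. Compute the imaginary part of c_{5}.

Since g is real-valued, Im(c_{5}) = -(1/(2*pi)) ∫_{-pi}^{pi} g(θ) sin(5*θ) dθ = -b_{5}/2.
Integrating by parts twice (tabular method), an antiderivative of (3*θ**2 + 4*θ - 2) sin(5*θ) is -3*θ**2*cos(5*θ)/5 + 6*θ*sin(5*θ)/25 - 4*θ*cos(5*θ)/5 + 4*sin(5*θ)/25 + 56*cos(5*θ)/125; evaluating from -pi to pi: ∫_{-pi}^{pi} (3*θ**2 + 4*θ - 2) sin(5*θ) dθ = (-56/125 + 4*pi/5 + 3*pi**2/5) - (-4*pi/5 - 56/125 + 3*pi**2/5) = 8*pi/5.
Hence Im(c_{5}) = (-1/(2*pi))·(8*pi/5) = -4/5.

-4/5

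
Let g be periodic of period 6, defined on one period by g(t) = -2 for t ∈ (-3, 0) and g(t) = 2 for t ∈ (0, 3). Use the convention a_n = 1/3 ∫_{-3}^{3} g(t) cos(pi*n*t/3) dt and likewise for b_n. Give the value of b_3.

b_3 = 1/3 ∫_{-3}^{3} g(t) sin(pi*t) dt.
g is odd and sin(pi*t) is odd, so the integrand is even and b_3 = 2/3 ∫_0^{3} g(t) sin(pi*t) dt.
Directly, an antiderivative of (2) sin(pi*t) is -2*cos(pi*t)/pi; evaluating from 0 to 3: ∫_{0}^{3} (2) sin(pi*t) dt = (2/pi) - (-2/pi) = 4/pi.
Hence b_3 = (2/3)·(4/pi) = 8/(3*pi).

8/(3*pi)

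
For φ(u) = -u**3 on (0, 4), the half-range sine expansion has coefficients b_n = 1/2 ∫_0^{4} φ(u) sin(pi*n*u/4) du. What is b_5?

b_5 = 1/2 ∫_0^{4} (-u**3) sin(5*pi*u/4) du.
Integrating by parts three times (tabular method), an antiderivative of (-u**3) sin(5*pi*u/4) is 4*u**3*cos(5*pi*u/4)/(5*pi) - 48*u**2*sin(5*pi*u/4)/(25*pi**2) - 384*u*cos(5*pi*u/4)/(125*pi**3) + 1536*sin(5*pi*u/4)/(625*pi**4); evaluating from 0 to 4: ∫_{0}^{4} (-u**3) sin(5*pi*u/4) du = (256*(6 - 25*pi**2)/(125*pi**3)) - (0) = 256*(6 - 25*pi**2)/(125*pi**3).
Hence b_5 = (1/2)·(256*(6 - 25*pi**2)/(125*pi**3)) = 128*(6 - 25*pi**2)/(125*pi**3).

128*(6 - 25*pi**2)/(125*pi**3)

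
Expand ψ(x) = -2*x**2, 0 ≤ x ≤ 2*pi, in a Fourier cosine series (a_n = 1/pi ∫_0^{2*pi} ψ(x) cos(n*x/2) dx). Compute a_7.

32/49

a_7 = 1/pi ∫_0^{2*pi} (-2*x**2) cos(7*x/2) dx.
Integrating by parts twice (tabular method), an antiderivative of (-2*x**2) cos(7*x/2) is -4*x**2*sin(7*x/2)/7 - 16*x*cos(7*x/2)/49 + 32*sin(7*x/2)/343; evaluating from 0 to 2*pi: ∫_{0}^{2*pi} (-2*x**2) cos(7*x/2) dx = (32*pi/49) - (0) = 32*pi/49.
Hence a_7 = (1/pi)·(32*pi/49) = 32/49.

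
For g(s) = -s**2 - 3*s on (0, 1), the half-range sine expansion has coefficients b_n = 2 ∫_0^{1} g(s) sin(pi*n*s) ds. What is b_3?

8*(1 - 9*pi**2)/(27*pi**3)

b_3 = 2 ∫_0^{1} (-s**2 - 3*s) sin(3*pi*s) ds.
Integrating by parts twice (tabular method), an antiderivative of (-s**2 - 3*s) sin(3*pi*s) is s**2*cos(3*pi*s)/(3*pi) - 2*s*sin(3*pi*s)/(9*pi**2) + s*cos(3*pi*s)/pi - sin(3*pi*s)/(3*pi**2) - 2*cos(3*pi*s)/(27*pi**3); evaluating from 0 to 1: ∫_{0}^{1} (-s**2 - 3*s) sin(3*pi*s) ds = (2*(1 - 18*pi**2)/(27*pi**3)) - (-2/(27*pi**3)) = 4*(1 - 9*pi**2)/(27*pi**3).
Hence b_3 = 2·(4*(1 - 9*pi**2)/(27*pi**3)) = 8*(1 - 9*pi**2)/(27*pi**3).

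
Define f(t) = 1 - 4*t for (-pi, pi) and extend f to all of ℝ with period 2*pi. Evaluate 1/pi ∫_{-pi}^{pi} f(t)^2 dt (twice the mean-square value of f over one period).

1/pi ∫_{-pi}^{pi} f(t)^2 dt = 1/pi · (2*pi + 32*pi**3/3) = 2 + 32*pi**2/3.

2 + 32*pi**2/3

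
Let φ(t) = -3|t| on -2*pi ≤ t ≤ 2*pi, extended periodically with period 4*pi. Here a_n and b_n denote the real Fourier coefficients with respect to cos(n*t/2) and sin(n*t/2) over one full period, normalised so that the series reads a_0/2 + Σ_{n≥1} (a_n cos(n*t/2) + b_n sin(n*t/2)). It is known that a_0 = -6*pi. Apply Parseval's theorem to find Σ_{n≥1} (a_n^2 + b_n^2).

6*pi**2

Parseval: a_0^2/2 + Σ_{n≥1} (a_n^2+b_n^2) = (1/(2*pi)) ∫_{-2*pi}^{2*pi} φ(t)^2 dt = 24*pi**2.
Subtract a_0^2/2 = 18*pi**2: Σ (a_n^2+b_n^2) = 6*pi**2.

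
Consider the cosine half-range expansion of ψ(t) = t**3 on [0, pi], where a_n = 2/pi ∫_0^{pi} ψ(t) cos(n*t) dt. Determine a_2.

3*pi/2

a_2 = 2/pi ∫_0^{pi} (t**3) cos(2*t) dt.
Integrating by parts three times (tabular method), an antiderivative of (t**3) cos(2*t) is t**3*sin(2*t)/2 + 3*t**2*cos(2*t)/4 - 3*t*sin(2*t)/4 - 3*cos(2*t)/8; evaluating from 0 to pi: ∫_{0}^{pi} (t**3) cos(2*t) dt = (-3/8 + 3*pi**2/4) - (-3/8) = 3*pi**2/4.
Hence a_2 = (2/pi)·(3*pi**2/4) = 3*pi/2.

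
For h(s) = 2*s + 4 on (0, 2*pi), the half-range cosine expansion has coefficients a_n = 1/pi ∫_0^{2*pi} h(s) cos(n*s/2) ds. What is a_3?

-16/(9*pi)

a_3 = 1/pi ∫_0^{2*pi} (2*s + 4) cos(3*s/2) ds.
Integrating by parts (boundary term plus one more integral), an antiderivative of (2*s + 4) cos(3*s/2) is 4*s*sin(3*s/2)/3 + 8*sin(3*s/2)/3 + 8*cos(3*s/2)/9; evaluating from 0 to 2*pi: ∫_{0}^{2*pi} (2*s + 4) cos(3*s/2) ds = (-8/9) - (8/9) = -16/9.
Hence a_3 = (1/pi)·(-16/9) = -16/(9*pi).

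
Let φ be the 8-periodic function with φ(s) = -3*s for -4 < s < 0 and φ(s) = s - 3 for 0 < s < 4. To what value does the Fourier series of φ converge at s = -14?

-1

s = -14 differs from s = 2 by -2 full period(s), and the series is 8-periodic.
φ is continuous at s = 2 with value -1, so the series converges to -1 there.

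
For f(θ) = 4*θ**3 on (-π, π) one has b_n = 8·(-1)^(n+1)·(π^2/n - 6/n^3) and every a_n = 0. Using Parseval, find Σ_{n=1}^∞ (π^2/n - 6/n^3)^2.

Parseval: Σ b_n^2 = (1/π) ∫_{-π}^{π} f(θ)^2 dθ = 32*pi**6/7.
b_n^2 = 64·(π^2/n - 6/n^3)^2, so the sum equals (32*pi**6/7)/64 = pi**6/14.

pi**6/14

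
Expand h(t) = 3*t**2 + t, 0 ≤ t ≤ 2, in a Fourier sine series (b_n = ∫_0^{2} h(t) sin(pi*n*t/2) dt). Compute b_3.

4*(-8 + 21*pi**2)/(9*pi**3)

b_3 = ∫_0^{2} (3*t**2 + t) sin(3*pi*t/2) dt.
Integrating by parts twice (tabular method), an antiderivative of (3*t**2 + t) sin(3*pi*t/2) is -2*t**2*cos(3*pi*t/2)/pi + 8*t*sin(3*pi*t/2)/(3*pi**2) - 2*t*cos(3*pi*t/2)/(3*pi) + 4*sin(3*pi*t/2)/(9*pi**2) + 16*cos(3*pi*t/2)/(9*pi**3); evaluating from 0 to 2: ∫_{0}^{2} (3*t**2 + t) sin(3*pi*t/2) dt = (4*(-4 + 21*pi**2)/(9*pi**3)) - (16/(9*pi**3)) = 4*(-8 + 21*pi**2)/(9*pi**3).
Hence b_3 = 4*(-8 + 21*pi**2)/(9*pi**3).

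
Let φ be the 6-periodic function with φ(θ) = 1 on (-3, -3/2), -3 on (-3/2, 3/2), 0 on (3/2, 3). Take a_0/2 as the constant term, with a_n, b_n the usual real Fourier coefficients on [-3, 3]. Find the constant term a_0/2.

a_0 = 1/3 ∫_{-3}^{3} φ(θ) dθ = 1/3 · (-15/2) = -5/2.
So the constant term a_0/2 = -5/4.

-5/4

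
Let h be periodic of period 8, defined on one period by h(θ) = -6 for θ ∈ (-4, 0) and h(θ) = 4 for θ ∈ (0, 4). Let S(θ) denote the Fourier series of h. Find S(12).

-1

θ = 12 differs from θ = -4 by 2 full period(s), and the series is 8-periodic.
At θ = -4 the one-sided limits are h(-4^-) = 4 and h(-4^+) = -6.
By Dirichlet's theorem the series converges to their average, [(4) + (-6)]/2 = -1.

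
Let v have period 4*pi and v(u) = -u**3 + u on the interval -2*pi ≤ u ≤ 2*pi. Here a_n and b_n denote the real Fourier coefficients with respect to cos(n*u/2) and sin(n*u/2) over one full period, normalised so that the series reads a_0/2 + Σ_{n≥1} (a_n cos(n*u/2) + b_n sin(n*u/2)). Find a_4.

a_4 = (1/(2*pi)) ∫_{-2*pi}^{2*pi} v(u) cos(2*u) du.
v is odd and cos(2*u) is even, so the integrand is odd over a symmetric interval and the integral vanishes.

0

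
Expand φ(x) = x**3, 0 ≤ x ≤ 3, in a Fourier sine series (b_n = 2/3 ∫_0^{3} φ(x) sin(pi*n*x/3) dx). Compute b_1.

b_1 = 2/3 ∫_0^{3} (x**3) sin(pi*x/3) dx.
Integrating by parts three times (tabular method), an antiderivative of (x**3) sin(pi*x/3) is -3*x**3*cos(pi*x/3)/pi + 27*x**2*sin(pi*x/3)/pi**2 + 162*x*cos(pi*x/3)/pi**3 - 486*sin(pi*x/3)/pi**4; evaluating from 0 to 3: ∫_{0}^{3} (x**3) sin(pi*x/3) dx = (-486/pi**3 + 81/pi) - (0) = -486/pi**3 + 81/pi.
Hence b_1 = (2/3)·(-486/pi**3 + 81/pi) = -324/pi**3 + 54/pi.

-324/pi**3 + 54/pi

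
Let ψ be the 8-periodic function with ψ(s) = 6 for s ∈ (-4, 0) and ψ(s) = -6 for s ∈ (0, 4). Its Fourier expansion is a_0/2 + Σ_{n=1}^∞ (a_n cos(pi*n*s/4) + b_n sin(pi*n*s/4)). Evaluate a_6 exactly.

a_6 = 1/4 ∫_{-4}^{4} ψ(s) cos(3*pi*s/2) ds.
ψ is odd and cos(3*pi*s/2) is even, so the integrand is odd over a symmetric interval and the integral vanishes.

0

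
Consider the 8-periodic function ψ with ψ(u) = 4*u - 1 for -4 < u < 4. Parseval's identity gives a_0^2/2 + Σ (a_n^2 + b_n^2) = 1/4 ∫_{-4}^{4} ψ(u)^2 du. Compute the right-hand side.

518/3

1/4 ∫_{-4}^{4} ψ(u)^2 du = 1/4 · (2072/3) = 518/3.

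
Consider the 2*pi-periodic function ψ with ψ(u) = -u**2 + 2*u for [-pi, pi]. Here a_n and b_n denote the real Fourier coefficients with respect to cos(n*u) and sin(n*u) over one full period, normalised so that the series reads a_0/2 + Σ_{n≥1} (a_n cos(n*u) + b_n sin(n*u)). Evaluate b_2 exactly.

b_2 = 1/pi ∫_{-pi}^{pi} ψ(u) sin(2*u) du.
Integrating by parts twice (tabular method), an antiderivative of (-u**2 + 2*u) sin(2*u) is u**2*cos(2*u)/2 - u*sin(2*u)/2 - u*cos(2*u) + sin(2*u)/2 - cos(2*u)/4; evaluating from -pi to pi: ∫_{-pi}^{pi} (-u**2 + 2*u) sin(2*u) du = (-pi - 1/4 + pi**2/2) - (-1/4 + pi + pi**2/2) = -2*pi.
Hence b_2 = (1/pi)·(-2*pi) = -2.

-2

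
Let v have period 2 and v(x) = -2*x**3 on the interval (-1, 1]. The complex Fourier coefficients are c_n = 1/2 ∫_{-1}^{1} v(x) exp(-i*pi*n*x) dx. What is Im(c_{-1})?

-2/pi + 12/pi**3

Since v is real-valued, Im(c_{-1}) = -1/2 ∫_{-1}^{1} v(x) sin(-pi*x) dx = b_{1}/2.
v is odd and sin(-pi*x) is odd, so the integrand is even: ∫_{-1}^{1} v(x) sin(-pi*x) dx = 2∫_0^{1} v(x) sin(-pi*x) dx.
Integrating by parts three times (tabular method), an antiderivative of (-2*x**3) sin(-pi*x) is -2*x**3*cos(pi*x)/pi + 6*x**2*sin(pi*x)/pi**2 + 12*x*cos(pi*x)/pi**3 - 12*sin(pi*x)/pi**4; evaluating from 0 to 1: ∫_{0}^{1} (-2*x**3) sin(-pi*x) dx = (-12/pi**3 + 2/pi) - (0) = -12/pi**3 + 2/pi.
So ∫_{-1}^{1} v(x) sin(-pi*x) dx = -24/pi**3 + 4/pi.
Hence Im(c_{-1}) = (-1/2)·(-24/pi**3 + 4/pi) = -2/pi + 12/pi**3.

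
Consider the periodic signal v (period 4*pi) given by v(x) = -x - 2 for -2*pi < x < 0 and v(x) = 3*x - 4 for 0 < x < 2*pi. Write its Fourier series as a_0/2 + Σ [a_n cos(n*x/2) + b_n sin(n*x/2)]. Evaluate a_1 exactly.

a_1 = (1/(2*pi)) ∫_{-2*pi}^{2*pi} v(x) cos(x/2) dx.
Split the integral at the breakpoints.
Integrating by parts (boundary term plus one more integral), an antiderivative of (-x - 2) cos(x/2) is -2*x*sin(x/2) - 4*sin(x/2) - 4*cos(x/2); evaluating from -2*pi to 0: ∫_{-2*pi}^{0} (-x - 2) cos(x/2) dx = (-4) - (4) = -8.
Integrating by parts (boundary term plus one more integral), an antiderivative of (3*x - 4) cos(x/2) is 6*x*sin(x/2) - 8*sin(x/2) + 12*cos(x/2); evaluating from 0 to 2*pi: ∫_{0}^{2*pi} (3*x - 4) cos(x/2) dx = (-12) - (12) = -24.
Summing the pieces and multiplying by (1/(2*pi)) gives a_1 = -16/pi.

-16/pi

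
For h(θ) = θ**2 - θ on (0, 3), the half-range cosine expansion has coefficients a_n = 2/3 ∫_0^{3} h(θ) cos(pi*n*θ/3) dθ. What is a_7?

-24/(49*pi**2)

a_7 = 2/3 ∫_0^{3} (θ**2 - θ) cos(7*pi*θ/3) dθ.
Integrating by parts twice (tabular method), an antiderivative of (θ**2 - θ) cos(7*pi*θ/3) is 3*θ**2*sin(7*pi*θ/3)/(7*pi) - 3*θ*sin(7*pi*θ/3)/(7*pi) + 18*θ*cos(7*pi*θ/3)/(49*pi**2) - 54*sin(7*pi*θ/3)/(343*pi**3) - 9*cos(7*pi*θ/3)/(49*pi**2); evaluating from 0 to 3: ∫_{0}^{3} (θ**2 - θ) cos(7*pi*θ/3) dθ = (-45/(49*pi**2)) - (-9/(49*pi**2)) = -36/(49*pi**2).
Hence a_7 = (2/3)·(-36/(49*pi**2)) = -24/(49*pi**2).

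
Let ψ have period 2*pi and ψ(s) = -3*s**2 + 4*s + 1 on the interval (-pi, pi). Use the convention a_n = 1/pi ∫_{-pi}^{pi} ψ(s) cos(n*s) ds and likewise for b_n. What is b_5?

8/5

b_5 = 1/pi ∫_{-pi}^{pi} ψ(s) sin(5*s) ds.
Integrating by parts twice (tabular method), an antiderivative of (-3*s**2 + 4*s + 1) sin(5*s) is 3*s**2*cos(5*s)/5 - 6*s*sin(5*s)/25 - 4*s*cos(5*s)/5 + 4*sin(5*s)/25 - 31*cos(5*s)/125; evaluating from -pi to pi: ∫_{-pi}^{pi} (-3*s**2 + 4*s + 1) sin(5*s) ds = (-3*pi**2/5 + 31/125 + 4*pi/5) - (-3*pi**2/5 - 4*pi/5 + 31/125) = 8*pi/5.
Hence b_5 = (1/pi)·(8*pi/5) = 8/5.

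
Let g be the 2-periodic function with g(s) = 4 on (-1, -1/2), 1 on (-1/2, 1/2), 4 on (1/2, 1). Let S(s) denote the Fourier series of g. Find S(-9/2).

5/2

s = -9/2 differs from s = -1/2 by -2 full period(s), and the series is 2-periodic.
At s = -1/2 the one-sided limits are g(-1/2^-) = 4 and g(-1/2^+) = 1.
By Dirichlet's theorem the series converges to their average, [(4) + (1)]/2 = 5/2.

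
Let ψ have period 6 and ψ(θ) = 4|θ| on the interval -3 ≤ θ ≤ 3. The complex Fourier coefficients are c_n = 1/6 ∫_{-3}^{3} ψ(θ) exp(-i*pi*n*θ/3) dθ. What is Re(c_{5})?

-24/(25*pi**2)

Since ψ is real-valued, Re(c_{5}) = 1/6 ∫_{-3}^{3} ψ(θ) cos(5*pi*θ/3) dθ = a_{5}/2.
ψ is even and cos(5*pi*θ/3) is even, so the integrand is even: ∫_{-3}^{3} ψ(θ) cos(5*pi*θ/3) dθ = 2∫_0^{3} ψ(θ) cos(5*pi*θ/3) dθ.
Integrating by parts (boundary term plus one more integral), an antiderivative of (4*θ) cos(5*pi*θ/3) is 12*θ*sin(5*pi*θ/3)/(5*pi) + 36*cos(5*pi*θ/3)/(25*pi**2); evaluating from 0 to 3: ∫_{0}^{3} (4*θ) cos(5*pi*θ/3) dθ = (-36/(25*pi**2)) - (36/(25*pi**2)) = -72/(25*pi**2).
So ∫_{-3}^{3} ψ(θ) cos(5*pi*θ/3) dθ = -144/(25*pi**2).
Hence Re(c_{5}) = (1/6)·(-144/(25*pi**2)) = -24/(25*pi**2).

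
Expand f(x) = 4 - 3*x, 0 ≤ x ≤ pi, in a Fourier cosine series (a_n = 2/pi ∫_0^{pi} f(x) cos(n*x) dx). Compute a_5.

12/(25*pi)

a_5 = 2/pi ∫_0^{pi} (4 - 3*x) cos(5*x) dx.
Integrating by parts (boundary term plus one more integral), an antiderivative of (4 - 3*x) cos(5*x) is -3*x*sin(5*x)/5 + 4*sin(5*x)/5 - 3*cos(5*x)/25; evaluating from 0 to pi: ∫_{0}^{pi} (4 - 3*x) cos(5*x) dx = (3/25) - (-3/25) = 6/25.
Hence a_5 = (2/pi)·(6/25) = 12/(25*pi).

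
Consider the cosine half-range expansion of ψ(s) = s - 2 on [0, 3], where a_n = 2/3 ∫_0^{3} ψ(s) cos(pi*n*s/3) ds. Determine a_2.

a_2 = 2/3 ∫_0^{3} (s - 2) cos(2*pi*s/3) ds.
Integrating by parts (boundary term plus one more integral), an antiderivative of (s - 2) cos(2*pi*s/3) is 3*s*sin(2*pi*s/3)/(2*pi) - 3*sin(2*pi*s/3)/pi + 9*cos(2*pi*s/3)/(4*pi**2); evaluating from 0 to 3: ∫_{0}^{3} (s - 2) cos(2*pi*s/3) ds = (9/(4*pi**2)) - (9/(4*pi**2)) = 0.
Hence a_2 = (2/3)·(0) = 0.

0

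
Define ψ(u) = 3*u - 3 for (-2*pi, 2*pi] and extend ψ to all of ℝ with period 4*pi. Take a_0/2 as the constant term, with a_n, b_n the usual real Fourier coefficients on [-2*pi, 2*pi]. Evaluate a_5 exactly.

0

a_5 = (1/(2*pi)) ∫_{-2*pi}^{2*pi} ψ(u) cos(5*u/2) du.
Integrating by parts (boundary term plus one more integral), an antiderivative of (3*u - 3) cos(5*u/2) is 6*u*sin(5*u/2)/5 - 6*sin(5*u/2)/5 + 12*cos(5*u/2)/25; evaluating from -2*pi to 2*pi: ∫_{-2*pi}^{2*pi} (3*u - 3) cos(5*u/2) du = (-12/25) - (-12/25) = 0.
Hence a_5 = (1/(2*pi))·(0) = 0.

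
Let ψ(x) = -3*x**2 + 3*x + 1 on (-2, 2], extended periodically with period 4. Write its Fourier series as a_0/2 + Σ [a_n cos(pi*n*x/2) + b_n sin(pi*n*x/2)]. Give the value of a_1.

a_1 = 1/2 ∫_{-2}^{2} ψ(x) cos(pi*x/2) dx.
Integrating by parts twice (tabular method), an antiderivative of (-3*x**2 + 3*x + 1) cos(pi*x/2) is -6*x**2*sin(pi*x/2)/pi + 6*x*sin(pi*x/2)/pi - 24*x*cos(pi*x/2)/pi**2 + 2*sin(pi*x/2)/pi + 48*sin(pi*x/2)/pi**3 + 12*cos(pi*x/2)/pi**2; evaluating from -2 to 2: ∫_{-2}^{2} (-3*x**2 + 3*x + 1) cos(pi*x/2) dx = (36/pi**2) - (-60/pi**2) = 96/pi**2.
Hence a_1 = (1/2)·(96/pi**2) = 48/pi**2.

48/pi**2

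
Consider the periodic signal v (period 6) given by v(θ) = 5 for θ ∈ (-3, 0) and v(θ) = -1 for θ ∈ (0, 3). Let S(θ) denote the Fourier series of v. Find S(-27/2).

5

θ = -27/2 differs from θ = -3/2 by -2 full period(s), and the series is 6-periodic.
v is continuous at θ = -3/2 with value 5, so the series converges to 5 there.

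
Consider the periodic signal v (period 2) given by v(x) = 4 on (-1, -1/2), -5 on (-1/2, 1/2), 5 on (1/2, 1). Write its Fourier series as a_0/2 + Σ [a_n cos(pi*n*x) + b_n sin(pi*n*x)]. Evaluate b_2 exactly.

b_2 = ∫_{-1}^{1} v(x) sin(2*pi*x) dx.
Split the integral at the breakpoints.
Directly, an antiderivative of (4) sin(2*pi*x) is -2*cos(2*pi*x)/pi; evaluating from -1 to -1/2: ∫_{-1}^{-1/2} (4) sin(2*pi*x) dx = (2/pi) - (-2/pi) = 4/pi.
Directly, an antiderivative of (-5) sin(2*pi*x) is 5*cos(2*pi*x)/(2*pi); evaluating from -1/2 to 1/2: ∫_{-1/2}^{1/2} (-5) sin(2*pi*x) dx = (-5/(2*pi)) - (-5/(2*pi)) = 0.
Directly, an antiderivative of (5) sin(2*pi*x) is -5*cos(2*pi*x)/(2*pi); evaluating from 1/2 to 1: ∫_{1/2}^{1} (5) sin(2*pi*x) dx = (-5/(2*pi)) - (5/(2*pi)) = -5/pi.
Summing the pieces gives b_2 = -1/pi.

-1/pi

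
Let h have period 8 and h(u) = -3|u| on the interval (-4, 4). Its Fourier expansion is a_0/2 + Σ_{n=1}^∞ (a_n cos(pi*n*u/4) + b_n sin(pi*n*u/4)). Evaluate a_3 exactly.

a_3 = 1/4 ∫_{-4}^{4} h(u) cos(3*pi*u/4) du.
h is even and cos(3*pi*u/4) is even, so the integrand is even and a_3 = 1/2 ∫_0^{4} h(u) cos(3*pi*u/4) du.
Integrating by parts (boundary term plus one more integral), an antiderivative of (-3*u) cos(3*pi*u/4) is -4*u*sin(3*pi*u/4)/pi - 16*cos(3*pi*u/4)/(3*pi**2); evaluating from 0 to 4: ∫_{0}^{4} (-3*u) cos(3*pi*u/4) du = (16/(3*pi**2)) - (-16/(3*pi**2)) = 32/(3*pi**2).
Hence a_3 = (1/2)·(32/(3*pi**2)) = 16/(3*pi**2).

16/(3*pi**2)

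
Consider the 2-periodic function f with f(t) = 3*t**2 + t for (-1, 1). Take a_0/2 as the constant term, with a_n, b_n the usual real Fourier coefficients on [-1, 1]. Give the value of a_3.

-4/(3*pi**2)

a_3 = ∫_{-1}^{1} f(t) cos(3*pi*t) dt.
Integrating by parts twice (tabular method), an antiderivative of (3*t**2 + t) cos(3*pi*t) is t**2*sin(3*pi*t)/pi + t*sin(3*pi*t)/(3*pi) + 2*t*cos(3*pi*t)/(3*pi**2) - 2*sin(3*pi*t)/(9*pi**3) + cos(3*pi*t)/(9*pi**2); evaluating from -1 to 1: ∫_{-1}^{1} (3*t**2 + t) cos(3*pi*t) dt = (-7/(9*pi**2)) - (5/(9*pi**2)) = -4/(3*pi**2).
Hence a_3 = -4/(3*pi**2).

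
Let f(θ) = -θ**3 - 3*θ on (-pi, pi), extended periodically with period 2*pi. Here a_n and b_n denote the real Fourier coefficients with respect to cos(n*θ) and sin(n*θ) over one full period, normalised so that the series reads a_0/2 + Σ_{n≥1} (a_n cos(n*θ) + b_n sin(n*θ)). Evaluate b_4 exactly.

21/16 + pi**2/2

b_4 = 1/pi ∫_{-pi}^{pi} f(θ) sin(4*θ) dθ.
f is odd and sin(4*θ) is odd, so the integrand is even and b_4 = 2/pi ∫_0^{pi} f(θ) sin(4*θ) dθ.
Integrating by parts three times (tabular method), an antiderivative of (-θ**3 - 3*θ) sin(4*θ) is θ**3*cos(4*θ)/4 - 3*θ**2*sin(4*θ)/16 + 21*θ*cos(4*θ)/32 - 21*sin(4*θ)/128; evaluating from 0 to pi: ∫_{0}^{pi} (-θ**3 - 3*θ) sin(4*θ) dθ = (pi*(21 + 8*pi**2)/32) - (0) = pi*(21 + 8*pi**2)/32.
Hence b_4 = (2/pi)·(pi*(21 + 8*pi**2)/32) = 21/16 + pi**2/2.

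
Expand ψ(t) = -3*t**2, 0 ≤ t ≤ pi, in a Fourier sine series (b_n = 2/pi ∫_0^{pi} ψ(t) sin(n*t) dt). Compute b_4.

3*pi/2

b_4 = 2/pi ∫_0^{pi} (-3*t**2) sin(4*t) dt.
Integrating by parts twice (tabular method), an antiderivative of (-3*t**2) sin(4*t) is 3*t**2*cos(4*t)/4 - 3*t*sin(4*t)/8 - 3*cos(4*t)/32; evaluating from 0 to pi: ∫_{0}^{pi} (-3*t**2) sin(4*t) dt = (-3/32 + 3*pi**2/4) - (-3/32) = 3*pi**2/4.
Hence b_4 = (2/pi)·(3*pi**2/4) = 3*pi/2.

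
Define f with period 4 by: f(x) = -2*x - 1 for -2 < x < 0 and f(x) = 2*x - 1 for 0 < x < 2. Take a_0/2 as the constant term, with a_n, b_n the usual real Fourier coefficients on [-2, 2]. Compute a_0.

a_0 = 1/2 ∫_{-2}^{2} f(x) dx = 1/2 · (4) = 2.

2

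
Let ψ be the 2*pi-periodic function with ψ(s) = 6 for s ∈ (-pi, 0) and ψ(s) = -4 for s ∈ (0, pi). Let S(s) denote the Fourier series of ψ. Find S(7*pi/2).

s = 7*pi/2 differs from s = -pi/2 by 2 full period(s), and the series is 2*pi-periodic.
ψ is continuous at s = -pi/2 with value 6, so the series converges to 6 there.

6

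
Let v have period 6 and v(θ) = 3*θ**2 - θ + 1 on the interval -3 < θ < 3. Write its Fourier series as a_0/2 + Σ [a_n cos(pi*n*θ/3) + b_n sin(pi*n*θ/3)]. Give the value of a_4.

a_4 = 1/3 ∫_{-3}^{3} v(θ) cos(4*pi*θ/3) dθ.
Integrating by parts twice (tabular method), an antiderivative of (3*θ**2 - θ + 1) cos(4*pi*θ/3) is 9*θ**2*sin(4*pi*θ/3)/(4*pi) - 3*θ*sin(4*pi*θ/3)/(4*pi) + 27*θ*cos(4*pi*θ/3)/(8*pi**2) - 81*sin(4*pi*θ/3)/(32*pi**3) + 3*sin(4*pi*θ/3)/(4*pi) - 9*cos(4*pi*θ/3)/(16*pi**2); evaluating from -3 to 3: ∫_{-3}^{3} (3*θ**2 - θ + 1) cos(4*pi*θ/3) dθ = (153/(16*pi**2)) - (-171/(16*pi**2)) = 81/(4*pi**2).
Hence a_4 = (1/3)·(81/(4*pi**2)) = 27/(4*pi**2).

27/(4*pi**2)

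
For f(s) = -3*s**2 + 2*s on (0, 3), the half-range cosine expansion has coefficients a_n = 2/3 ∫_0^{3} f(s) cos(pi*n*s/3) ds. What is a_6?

a_6 = 2/3 ∫_0^{3} (-3*s**2 + 2*s) cos(2*pi*s) ds.
Integrating by parts twice (tabular method), an antiderivative of (-3*s**2 + 2*s) cos(2*pi*s) is -3*s**2*sin(2*pi*s)/(2*pi) + s*sin(2*pi*s)/pi - 3*s*cos(2*pi*s)/(2*pi**2) + 3*sin(2*pi*s)/(4*pi**3) + cos(2*pi*s)/(2*pi**2); evaluating from 0 to 3: ∫_{0}^{3} (-3*s**2 + 2*s) cos(2*pi*s) ds = (-4/pi**2) - (1/(2*pi**2)) = -9/(2*pi**2).
Hence a_6 = (2/3)·(-9/(2*pi**2)) = -3/pi**2.

-3/pi**2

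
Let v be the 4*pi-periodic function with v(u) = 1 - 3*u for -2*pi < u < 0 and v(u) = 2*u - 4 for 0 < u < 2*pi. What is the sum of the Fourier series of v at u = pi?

v is continuous at u = pi with value -4 + 2*pi, so the series converges to -4 + 2*pi there.

-4 + 2*pi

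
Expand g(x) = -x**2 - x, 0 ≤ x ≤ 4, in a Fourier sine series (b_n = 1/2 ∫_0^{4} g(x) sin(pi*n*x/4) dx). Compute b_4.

10/pi

b_4 = 1/2 ∫_0^{4} (-x**2 - x) sin(pi*x) dx.
Integrating by parts twice (tabular method), an antiderivative of (-x**2 - x) sin(pi*x) is x**2*cos(pi*x)/pi - 2*x*sin(pi*x)/pi**2 + x*cos(pi*x)/pi - sin(pi*x)/pi**2 - 2*cos(pi*x)/pi**3; evaluating from 0 to 4: ∫_{0}^{4} (-x**2 - x) sin(pi*x) dx = (-2/pi**3 + 20/pi) - (-2/pi**3) = 20/pi.
Hence b_4 = (1/2)·(20/pi) = 10/pi.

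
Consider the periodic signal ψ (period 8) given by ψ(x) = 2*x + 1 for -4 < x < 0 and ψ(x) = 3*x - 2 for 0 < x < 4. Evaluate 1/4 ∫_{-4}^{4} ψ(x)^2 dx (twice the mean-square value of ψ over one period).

127/3

1/4 ∫_{-4}^{4} ψ(x)^2 dx = 1/4 · (508/3) = 127/3.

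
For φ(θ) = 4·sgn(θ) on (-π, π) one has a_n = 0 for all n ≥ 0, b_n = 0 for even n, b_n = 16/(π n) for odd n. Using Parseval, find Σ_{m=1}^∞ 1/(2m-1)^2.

Parseval: Σ b_n^2 = (1/π) ∫_{-π}^{π} φ(θ)^2 dθ = 32.
Only odd n contribute, with b_n^2 = 256/(π^2 n^2), so Σ_{m≥1} 1/(2m-1)^2 = π^2·(32)/256 = pi**2/8.

pi**2/8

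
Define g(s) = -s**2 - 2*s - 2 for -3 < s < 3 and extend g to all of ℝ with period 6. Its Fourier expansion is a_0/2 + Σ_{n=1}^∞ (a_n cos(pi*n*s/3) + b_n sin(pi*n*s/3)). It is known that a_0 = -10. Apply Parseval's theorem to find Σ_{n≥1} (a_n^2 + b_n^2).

Parseval: a_0^2/2 + Σ_{n≥1} (a_n^2+b_n^2) = 1/3 ∫_{-3}^{3} g(s)^2 ds = 442/5.
Subtract a_0^2/2 = 50: Σ (a_n^2+b_n^2) = 192/5.

192/5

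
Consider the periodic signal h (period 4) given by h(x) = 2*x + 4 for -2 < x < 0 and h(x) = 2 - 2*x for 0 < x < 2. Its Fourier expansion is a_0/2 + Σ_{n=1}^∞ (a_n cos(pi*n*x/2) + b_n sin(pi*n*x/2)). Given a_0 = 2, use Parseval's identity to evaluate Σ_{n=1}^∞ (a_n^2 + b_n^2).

Parseval: a_0^2/2 + Σ_{n≥1} (a_n^2+b_n^2) = 1/2 ∫_{-2}^{2} h(x)^2 dx = 20/3.
Subtract a_0^2/2 = 2: Σ (a_n^2+b_n^2) = 14/3.

14/3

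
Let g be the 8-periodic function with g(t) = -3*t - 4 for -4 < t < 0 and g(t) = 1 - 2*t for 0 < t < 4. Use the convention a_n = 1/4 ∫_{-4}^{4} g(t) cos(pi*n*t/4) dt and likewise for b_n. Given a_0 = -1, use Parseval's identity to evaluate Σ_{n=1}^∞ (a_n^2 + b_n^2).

179/6

Parseval: a_0^2/2 + Σ_{n≥1} (a_n^2+b_n^2) = 1/4 ∫_{-4}^{4} g(t)^2 dt = 91/3.
Subtract a_0^2/2 = 1/2: Σ (a_n^2+b_n^2) = 179/6.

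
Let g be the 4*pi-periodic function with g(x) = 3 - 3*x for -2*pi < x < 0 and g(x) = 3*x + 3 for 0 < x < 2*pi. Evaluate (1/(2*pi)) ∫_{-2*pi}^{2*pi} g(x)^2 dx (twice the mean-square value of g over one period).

18 + 36*pi + 24*pi**2

(1/(2*pi)) ∫_{-2*pi}^{2*pi} g(x)^2 dx = (1/(2*pi)) · (12*pi*(3 + 6*pi + 4*pi**2)) = 18 + 36*pi + 24*pi**2.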